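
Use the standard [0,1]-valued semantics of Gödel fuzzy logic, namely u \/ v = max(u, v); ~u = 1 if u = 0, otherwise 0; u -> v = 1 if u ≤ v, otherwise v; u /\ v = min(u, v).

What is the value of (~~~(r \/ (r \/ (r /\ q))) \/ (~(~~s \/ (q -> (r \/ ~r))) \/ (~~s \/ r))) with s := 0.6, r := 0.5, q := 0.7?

(r /\ q) = min(0.5, 0.7) = 0.5
(r \/ (r /\ q)) = max(0.5, 0.5) = 0.5
(r \/ (r \/ (r /\ q))) = max(0.5, 0.5) = 0.5
~(r \/ (r \/ (r /\ q))): Gödel ¬ of 0.5 = 0 (operand ≠ 0)
~~(r \/ (r \/ (r /\ q))): Gödel ¬ of 0 = 1 (operand is 0)
~~~(r \/ (r \/ (r /\ q))): Gödel ¬ of 1 = 0 (operand ≠ 0)
~s: Gödel ¬ of 0.6 = 0 (operand ≠ 0)
~~s: Gödel ¬ of 0 = 1 (operand is 0)
~r: Gödel ¬ of 0.5 = 0 (operand ≠ 0)
(r \/ ~r) = max(0.5, 0) = 0.5
(q -> (r \/ ~r)): 0.7 > 0.5, so result = 0.5
(~~s \/ (q -> (r \/ ~r))) = max(1, 0.5) = 1
~(~~s \/ (q -> (r \/ ~r))): Gödel ¬ of 1 = 0 (operand ≠ 0)
~s: Gödel ¬ of 0.6 = 0 (operand ≠ 0)
~~s: Gödel ¬ of 0 = 1 (operand is 0)
(~~s \/ r) = max(1, 0.5) = 1
(~(~~s \/ (q -> (r \/ ~r))) \/ (~~s \/ r)) = max(0, 1) = 1
(~~~(r \/ (r \/ (r /\ q))) \/ (~(~~s \/ (q -> (r \/ ~r))) \/ (~~s \/ r))) = max(0, 1) = 1

1.00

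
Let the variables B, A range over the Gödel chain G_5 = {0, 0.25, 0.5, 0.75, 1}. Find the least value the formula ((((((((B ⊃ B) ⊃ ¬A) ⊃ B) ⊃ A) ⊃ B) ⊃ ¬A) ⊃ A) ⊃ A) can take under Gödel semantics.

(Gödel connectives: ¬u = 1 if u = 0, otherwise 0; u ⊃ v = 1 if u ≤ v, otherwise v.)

The minimum is attained at B = 0.25, A = 0.25:
  (B ⊃ B): 0.25 ≤ 0.25, so result = 1
  ¬A: Gödel ¬ of 0.25 = 0 (operand ≠ 0)
  ((B ⊃ B) ⊃ ¬A): 1 > 0, so result = 0
  (((B ⊃ B) ⊃ ¬A) ⊃ B): 0 ≤ 0.25, so result = 1
  ((((B ⊃ B) ⊃ ¬A) ⊃ B) ⊃ A): 1 > 0.25, so result = 0.25
  (((((B ⊃ B) ⊃ ¬A) ⊃ B) ⊃ A) ⊃ B): 0.25 ≤ 0.25, so result = 1
  ¬A: Gödel ¬ of 0.25 = 0 (operand ≠ 0)
  ((((((B ⊃ B) ⊃ ¬A) ⊃ B) ⊃ A) ⊃ B) ⊃ ¬A): 1 > 0, so result = 0
  (((((((B ⊃ B) ⊃ ¬A) ⊃ B) ⊃ A) ⊃ B) ⊃ ¬A) ⊃ A): 0 ≤ 0.25, so result = 1
  ((((((((B ⊃ B) ⊃ ¬A) ⊃ B) ⊃ A) ⊃ B) ⊃ ¬A) ⊃ A) ⊃ A): 1 > 0.25, so result = 0.25
Checking all 25 assignments confirms none give a value below 0.25.

0.25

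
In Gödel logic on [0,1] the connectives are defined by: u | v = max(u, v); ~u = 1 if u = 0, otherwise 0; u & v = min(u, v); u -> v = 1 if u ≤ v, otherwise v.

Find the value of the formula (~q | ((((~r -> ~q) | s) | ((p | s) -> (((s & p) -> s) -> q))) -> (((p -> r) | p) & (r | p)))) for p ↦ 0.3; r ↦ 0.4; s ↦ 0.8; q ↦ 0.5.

~q: Gödel ¬ of 0.5 = 0 (operand ≠ 0)
~r: Gödel ¬ of 0.4 = 0 (operand ≠ 0)
~q: Gödel ¬ of 0.5 = 0 (operand ≠ 0)
(~r -> ~q): 0 ≤ 0, so result = 1
((~r -> ~q) | s) = max(1, 0.8) = 1
(p | s) = max(0.3, 0.8) = 0.8
(s & p) = min(0.8, 0.3) = 0.3
((s & p) -> s): 0.3 ≤ 0.8, so result = 1
(((s & p) -> s) -> q): 1 > 0.5, so result = 0.5
((p | s) -> (((s & p) -> s) -> q)): 0.8 > 0.5, so result = 0.5
(((~r -> ~q) | s) | ((p | s) -> (((s & p) -> s) -> q))) = max(1, 0.5) = 1
(p -> r): 0.3 ≤ 0.4, so result = 1
((p -> r) | p) = max(1, 0.3) = 1
(r | p) = max(0.4, 0.3) = 0.4
(((p -> r) | p) & (r | p)) = min(1, 0.4) = 0.4
((((~r -> ~q) | s) | ((p | s) -> (((s & p) -> s) -> q))) -> (((p -> r) | p) & (r | p))): 1 > 0.4, so result = 0.4
(~q | ((((~r -> ~q) | s) | ((p | s) -> (((s & p) -> s) -> q))) -> (((p -> r) | p) & (r | p)))) = max(0, 0.4) = 0.4

0.40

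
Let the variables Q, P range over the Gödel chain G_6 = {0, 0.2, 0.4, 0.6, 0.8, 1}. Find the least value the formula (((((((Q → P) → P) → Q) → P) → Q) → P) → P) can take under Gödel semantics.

The minimum is attained at Q = 0, P = 0.2:
  (Q → P): 0 ≤ 0.2, so result = 1
  ((Q → P) → P): 1 > 0.2, so result = 0.2
  (((Q → P) → P) → Q): 0.2 > 0, so result = 0
  ((((Q → P) → P) → Q) → P): 0 ≤ 0.2, so result = 1
  (((((Q → P) → P) → Q) → P) → Q): 1 > 0, so result = 0
  ((((((Q → P) → P) → Q) → P) → Q) → P): 0 ≤ 0.2, so result = 1
  (((((((Q → P) → P) → Q) → P) → Q) → P) → P): 1 > 0.2, so result = 0.2
Checking all 36 assignments confirms none give a value below 0.20.

0.20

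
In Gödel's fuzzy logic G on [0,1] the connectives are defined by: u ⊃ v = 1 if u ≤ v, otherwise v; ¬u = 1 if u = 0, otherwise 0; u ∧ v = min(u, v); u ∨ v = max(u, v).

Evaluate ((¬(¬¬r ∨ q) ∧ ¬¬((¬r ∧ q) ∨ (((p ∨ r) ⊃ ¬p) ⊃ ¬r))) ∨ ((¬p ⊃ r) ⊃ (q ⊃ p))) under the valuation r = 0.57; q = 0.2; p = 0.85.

¬r: Gödel ¬ of 0.57 = 0 (operand ≠ 0)
¬¬r: Gödel ¬ of 0 = 1 (operand is 0)
(¬¬r ∨ q) = max(1, 0.2) = 1
¬(¬¬r ∨ q): Gödel ¬ of 1 = 0 (operand ≠ 0)
¬r: Gödel ¬ of 0.57 = 0 (operand ≠ 0)
(¬r ∧ q) = min(0, 0.2) = 0
(p ∨ r) = max(0.85, 0.57) = 0.85
¬p: Gödel ¬ of 0.85 = 0 (operand ≠ 0)
((p ∨ r) ⊃ ¬p): 0.85 > 0, so result = 0
¬r: Gödel ¬ of 0.57 = 0 (operand ≠ 0)
(((p ∨ r) ⊃ ¬p) ⊃ ¬r): 0 ≤ 0, so result = 1
((¬r ∧ q) ∨ (((p ∨ r) ⊃ ¬p) ⊃ ¬r)) = max(0, 1) = 1
¬((¬r ∧ q) ∨ (((p ∨ r) ⊃ ¬p) ⊃ ¬r)): Gödel ¬ of 1 = 0 (operand ≠ 0)
¬¬((¬r ∧ q) ∨ (((p ∨ r) ⊃ ¬p) ⊃ ¬r)): Gödel ¬ of 0 = 1 (operand is 0)
(¬(¬¬r ∨ q) ∧ ¬¬((¬r ∧ q) ∨ (((p ∨ r) ⊃ ¬p) ⊃ ¬r))) = min(0, 1) = 0
¬p: Gödel ¬ of 0.85 = 0 (operand ≠ 0)
(¬p ⊃ r): 0 ≤ 0.57, so result = 1
(q ⊃ p): 0.2 ≤ 0.85, so result = 1
((¬p ⊃ r) ⊃ (q ⊃ p)): 1 ≤ 1, so result = 1
((¬(¬¬r ∨ q) ∧ ¬¬((¬r ∧ q) ∨ (((p ∨ r) ⊃ ¬p) ⊃ ¬r))) ∨ ((¬p ⊃ r) ⊃ (q ⊃ p))) = max(0, 1) = 1

1.00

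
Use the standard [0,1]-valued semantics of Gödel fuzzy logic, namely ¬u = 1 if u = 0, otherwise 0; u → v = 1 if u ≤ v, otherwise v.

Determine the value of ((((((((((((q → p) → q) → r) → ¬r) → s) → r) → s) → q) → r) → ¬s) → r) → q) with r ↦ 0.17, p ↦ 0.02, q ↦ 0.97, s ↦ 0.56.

(q → p): 0.97 > 0.02, so result = 0.02
((q → p) → q): 0.02 ≤ 0.97, so result = 1
(((q → p) → q) → r): 1 > 0.17, so result = 0.17
¬r: Gödel ¬ of 0.17 = 0 (operand ≠ 0)
((((q → p) → q) → r) → ¬r): 0.17 > 0, so result = 0
(((((q → p) → q) → r) → ¬r) → s): 0 ≤ 0.56, so result = 1
((((((q → p) → q) → r) → ¬r) → s) → r): 1 > 0.17, so result = 0.17
(((((((q → p) → q) → r) → ¬r) → s) → r) → s): 0.17 ≤ 0.56, so result = 1
((((((((q → p) → q) → r) → ¬r) → s) → r) → s) → q): 1 > 0.97, so result = 0.97
(((((((((q → p) → q) → r) → ¬r) → s) → r) → s) → q) → r): 0.97 > 0.17, so result = 0.17
¬s: Gödel ¬ of 0.56 = 0 (operand ≠ 0)
((((((((((q → p) → q) → r) → ¬r) → s) → r) → s) → q) → r) → ¬s): 0.17 > 0, so result = 0
(((((((((((q → p) → q) → r) → ¬r) → s) → r) → s) → q) → r) → ¬s) → r): 0 ≤ 0.17, so result = 1
((((((((((((q → p) → q) → r) → ¬r) → s) → r) → s) → q) → r) → ¬s) → r) → q): 1 > 0.97, so result = 0.97

0.97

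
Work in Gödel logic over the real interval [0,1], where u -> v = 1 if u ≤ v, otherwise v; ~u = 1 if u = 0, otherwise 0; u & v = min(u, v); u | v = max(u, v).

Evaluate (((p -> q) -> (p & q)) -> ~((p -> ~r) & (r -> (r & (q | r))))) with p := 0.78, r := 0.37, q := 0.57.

1.00

(p -> q): 0.78 > 0.57, so result = 0.57
(p & q) = min(0.78, 0.57) = 0.57
((p -> q) -> (p & q)): 0.57 ≤ 0.57, so result = 1
~r: Gödel ¬ of 0.37 = 0 (operand ≠ 0)
(p -> ~r): 0.78 > 0, so result = 0
(q | r) = max(0.57, 0.37) = 0.57
(r & (q | r)) = min(0.37, 0.57) = 0.37
(r -> (r & (q | r))): 0.37 ≤ 0.37, so result = 1
((p -> ~r) & (r -> (r & (q | r)))) = min(0, 1) = 0
~((p -> ~r) & (r -> (r & (q | r)))): Gödel ¬ of 0 = 1 (operand is 0)
(((p -> q) -> (p & q)) -> ~((p -> ~r) & (r -> (r & (q | r))))): 1 ≤ 1, so result = 1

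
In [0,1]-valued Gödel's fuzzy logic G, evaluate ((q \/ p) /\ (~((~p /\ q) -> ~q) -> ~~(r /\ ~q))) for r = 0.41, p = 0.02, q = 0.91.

0.91

(q \/ p) = max(0.91, 0.02) = 0.91
~p: Gödel ¬ of 0.02 = 0 (operand ≠ 0)
(~p /\ q) = min(0, 0.91) = 0
~q: Gödel ¬ of 0.91 = 0 (operand ≠ 0)
((~p /\ q) -> ~q): 0 ≤ 0, so result = 1
~((~p /\ q) -> ~q): Gödel ¬ of 1 = 0 (operand ≠ 0)
~q: Gödel ¬ of 0.91 = 0 (operand ≠ 0)
(r /\ ~q) = min(0.41, 0) = 0
~(r /\ ~q): Gödel ¬ of 0 = 1 (operand is 0)
~~(r /\ ~q): Gödel ¬ of 1 = 0 (operand ≠ 0)
(~((~p /\ q) -> ~q) -> ~~(r /\ ~q)): 0 ≤ 0, so result = 1
((q \/ p) /\ (~((~p /\ q) -> ~q) -> ~~(r /\ ~q))) = min(0.91, 1) = 0.91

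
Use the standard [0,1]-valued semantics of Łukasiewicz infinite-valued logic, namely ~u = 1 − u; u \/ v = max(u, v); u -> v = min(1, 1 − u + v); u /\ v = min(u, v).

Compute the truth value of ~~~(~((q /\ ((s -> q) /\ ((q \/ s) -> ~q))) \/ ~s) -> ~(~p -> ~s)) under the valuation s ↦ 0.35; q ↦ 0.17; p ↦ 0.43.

(s -> q): min(1, 1 − 0.35 + 0.17) = 0.82
(q \/ s) = max(0.17, 0.35) = 0.35
~q: Łukasiewicz ¬ gives 1 − 0.17 = 0.83
((q \/ s) -> ~q): min(1, 1 − 0.35 + 0.83) = 1
((s -> q) /\ ((q \/ s) -> ~q)) = min(0.82, 1) = 0.82
(q /\ ((s -> q) /\ ((q \/ s) -> ~q))) = min(0.17, 0.82) = 0.17
~s: Łukasiewicz ¬ gives 1 − 0.35 = 0.65
((q /\ ((s -> q) /\ ((q \/ s) -> ~q))) \/ ~s) = max(0.17, 0.65) = 0.65
~((q /\ ((s -> q) /\ ((q \/ s) -> ~q))) \/ ~s): Łukasiewicz ¬ gives 1 − 0.65 = 0.35
~p: Łukasiewicz ¬ gives 1 − 0.43 = 0.57
~s: Łukasiewicz ¬ gives 1 − 0.35 = 0.65
(~p -> ~s): min(1, 1 − 0.57 + 0.65) = 1
~(~p -> ~s): Łukasiewicz ¬ gives 1 − 1 = 0
(~((q /\ ((s -> q) /\ ((q \/ s) -> ~q))) \/ ~s) -> ~(~p -> ~s)): min(1, 1 − 0.35 + 0) = 0.65
~(~((q /\ ((s -> q) /\ ((q \/ s) -> ~q))) \/ ~s) -> ~(~p -> ~s)): Łukasiewicz ¬ gives 1 − 0.65 = 0.35
~~(~((q /\ ((s -> q) /\ ((q \/ s) -> ~q))) \/ ~s) -> ~(~p -> ~s)): Łukasiewicz ¬ gives 1 − 0.35 = 0.65
~~~(~((q /\ ((s -> q) /\ ((q \/ s) -> ~q))) \/ ~s) -> ~(~p -> ~s)): Łukasiewicz ¬ gives 1 − 0.65 = 0.35

0.35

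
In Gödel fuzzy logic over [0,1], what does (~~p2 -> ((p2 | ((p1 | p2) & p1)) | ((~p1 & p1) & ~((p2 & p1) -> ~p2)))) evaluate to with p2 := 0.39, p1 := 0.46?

0.46

~p2: Gödel ¬ of 0.39 = 0 (operand ≠ 0)
~~p2: Gödel ¬ of 0 = 1 (operand is 0)
(p1 | p2) = max(0.46, 0.39) = 0.46
((p1 | p2) & p1) = min(0.46, 0.46) = 0.46
(p2 | ((p1 | p2) & p1)) = max(0.39, 0.46) = 0.46
~p1: Gödel ¬ of 0.46 = 0 (operand ≠ 0)
(~p1 & p1) = min(0, 0.46) = 0
(p2 & p1) = min(0.39, 0.46) = 0.39
~p2: Gödel ¬ of 0.39 = 0 (operand ≠ 0)
((p2 & p1) -> ~p2): 0.39 > 0, so result = 0
~((p2 & p1) -> ~p2): Gödel ¬ of 0 = 1 (operand is 0)
((~p1 & p1) & ~((p2 & p1) -> ~p2)) = min(0, 1) = 0
((p2 | ((p1 | p2) & p1)) | ((~p1 & p1) & ~((p2 & p1) -> ~p2))) = max(0.46, 0) = 0.46
(~~p2 -> ((p2 | ((p1 | p2) & p1)) | ((~p1 & p1) & ~((p2 & p1) -> ~p2)))): 1 > 0.46, so result = 0.46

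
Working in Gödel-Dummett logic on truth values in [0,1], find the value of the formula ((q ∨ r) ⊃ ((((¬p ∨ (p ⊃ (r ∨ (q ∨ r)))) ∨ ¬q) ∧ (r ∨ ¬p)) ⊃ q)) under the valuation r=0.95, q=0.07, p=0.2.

0.07

(q ∨ r) = max(0.07, 0.95) = 0.95
¬p: Gödel ¬ of 0.2 = 0 (operand ≠ 0)
(q ∨ r) = max(0.07, 0.95) = 0.95
(r ∨ (q ∨ r)) = max(0.95, 0.95) = 0.95
(p ⊃ (r ∨ (q ∨ r))): 0.2 ≤ 0.95, so result = 1
(¬p ∨ (p ⊃ (r ∨ (q ∨ r)))) = max(0, 1) = 1
¬q: Gödel ¬ of 0.07 = 0 (operand ≠ 0)
((¬p ∨ (p ⊃ (r ∨ (q ∨ r)))) ∨ ¬q) = max(1, 0) = 1
¬p: Gödel ¬ of 0.2 = 0 (operand ≠ 0)
(r ∨ ¬p) = max(0.95, 0) = 0.95
(((¬p ∨ (p ⊃ (r ∨ (q ∨ r)))) ∨ ¬q) ∧ (r ∨ ¬p)) = min(1, 0.95) = 0.95
((((¬p ∨ (p ⊃ (r ∨ (q ∨ r)))) ∨ ¬q) ∧ (r ∨ ¬p)) ⊃ q): 0.95 > 0.07, so result = 0.07
((q ∨ r) ⊃ ((((¬p ∨ (p ⊃ (r ∨ (q ∨ r)))) ∨ ¬q) ∧ (r ∨ ¬p)) ⊃ q)): 0.95 > 0.07, so result = 0.07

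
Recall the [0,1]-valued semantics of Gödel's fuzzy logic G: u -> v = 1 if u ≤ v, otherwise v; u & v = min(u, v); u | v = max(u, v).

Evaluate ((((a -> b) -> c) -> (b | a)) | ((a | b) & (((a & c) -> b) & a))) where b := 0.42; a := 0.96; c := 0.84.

(a -> b): 0.96 > 0.42, so result = 0.42
((a -> b) -> c): 0.42 ≤ 0.84, so result = 1
(b | a) = max(0.42, 0.96) = 0.96
(((a -> b) -> c) -> (b | a)): 1 > 0.96, so result = 0.96
(a | b) = max(0.96, 0.42) = 0.96
(a & c) = min(0.96, 0.84) = 0.84
((a & c) -> b): 0.84 > 0.42, so result = 0.42
(((a & c) -> b) & a) = min(0.42, 0.96) = 0.42
((a | b) & (((a & c) -> b) & a)) = min(0.96, 0.42) = 0.42
((((a -> b) -> c) -> (b | a)) | ((a | b) & (((a & c) -> b) & a))) = max(0.96, 0.42) = 0.96

0.96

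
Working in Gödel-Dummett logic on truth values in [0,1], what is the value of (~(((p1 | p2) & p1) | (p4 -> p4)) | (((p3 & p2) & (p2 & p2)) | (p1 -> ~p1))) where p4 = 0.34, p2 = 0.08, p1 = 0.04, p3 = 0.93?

(p1 | p2) = max(0.04, 0.08) = 0.08
((p1 | p2) & p1) = min(0.08, 0.04) = 0.04
(p4 -> p4): 0.34 ≤ 0.34, so result = 1
(((p1 | p2) & p1) | (p4 -> p4)) = max(0.04, 1) = 1
~(((p1 | p2) & p1) | (p4 -> p4)): Gödel ¬ of 1 = 0 (operand ≠ 0)
(p3 & p2) = min(0.93, 0.08) = 0.08
(p2 & p2) = min(0.08, 0.08) = 0.08
((p3 & p2) & (p2 & p2)) = min(0.08, 0.08) = 0.08
~p1: Gödel ¬ of 0.04 = 0 (operand ≠ 0)
(p1 -> ~p1): 0.04 > 0, so result = 0
(((p3 & p2) & (p2 & p2)) | (p1 -> ~p1)) = max(0.08, 0) = 0.08
(~(((p1 | p2) & p1) | (p4 -> p4)) | (((p3 & p2) & (p2 & p2)) | (p1 -> ~p1))) = max(0, 0.08) = 0.08

0.08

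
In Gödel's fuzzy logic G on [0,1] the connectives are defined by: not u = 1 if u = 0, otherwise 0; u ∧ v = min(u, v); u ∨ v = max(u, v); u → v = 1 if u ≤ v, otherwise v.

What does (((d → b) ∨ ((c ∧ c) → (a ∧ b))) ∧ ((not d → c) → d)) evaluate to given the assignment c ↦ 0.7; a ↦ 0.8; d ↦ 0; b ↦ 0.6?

(d → b): 0 ≤ 0.6, so result = 1
(c ∧ c) = min(0.7, 0.7) = 0.7
(a ∧ b) = min(0.8, 0.6) = 0.6
((c ∧ c) → (a ∧ b)): 0.7 > 0.6, so result = 0.6
((d → b) ∨ ((c ∧ c) → (a ∧ b))) = max(1, 0.6) = 1
not d: Gödel ¬ of 0 = 1 (operand is 0)
(not d → c): 1 > 0.7, so result = 0.7
((not d → c) → d): 0.7 > 0, so result = 0
(((d → b) ∨ ((c ∧ c) → (a ∧ b))) ∧ ((not d → c) → d)) = min(1, 0) = 0

0.00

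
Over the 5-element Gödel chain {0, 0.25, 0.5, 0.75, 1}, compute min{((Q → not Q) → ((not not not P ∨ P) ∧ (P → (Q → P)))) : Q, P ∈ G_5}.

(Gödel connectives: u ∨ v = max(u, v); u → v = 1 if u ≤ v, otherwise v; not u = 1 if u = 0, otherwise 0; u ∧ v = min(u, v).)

0.25

The minimum is attained at Q = 0, P = 0.25:
  not Q: Gödel ¬ of 0 = 1 (operand is 0)
  (Q → not Q): 0 ≤ 1, so result = 1
  not P: Gödel ¬ of 0.25 = 0 (operand ≠ 0)
  not not P: Gödel ¬ of 0 = 1 (operand is 0)
  not not not P: Gödel ¬ of 1 = 0 (operand ≠ 0)
  (not not not P ∨ P) = max(0, 0.25) = 0.25
  (Q → P): 0 ≤ 0.25, so result = 1
  (P → (Q → P)): 0.25 ≤ 1, so result = 1
  ((not not not P ∨ P) ∧ (P → (Q → P))) = min(0.25, 1) = 0.25
  ((Q → not Q) → ((not not not P ∨ P) ∧ (P → (Q → P)))): 1 > 0.25, so result = 0.25
Checking all 25 assignments confirms none give a value below 0.25.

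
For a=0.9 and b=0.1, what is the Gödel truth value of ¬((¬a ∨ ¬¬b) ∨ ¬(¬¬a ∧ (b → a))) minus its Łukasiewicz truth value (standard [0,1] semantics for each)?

Gödel evaluation:
  ¬a: Gödel ¬ of 0.9 = 0 (operand ≠ 0)
  ¬b: Gödel ¬ of 0.1 = 0 (operand ≠ 0)
  ¬¬b: Gödel ¬ of 0 = 1 (operand is 0)
  (¬a ∨ ¬¬b) = max(0, 1) = 1
  ¬a: Gödel ¬ of 0.9 = 0 (operand ≠ 0)
  ¬¬a: Gödel ¬ of 0 = 1 (operand is 0)
  (b → a): 0.1 ≤ 0.9, so result = 1
  (¬¬a ∧ (b → a)) = min(1, 1) = 1
  ¬(¬¬a ∧ (b → a)): Gödel ¬ of 1 = 0 (operand ≠ 0)
  ((¬a ∨ ¬¬b) ∨ ¬(¬¬a ∧ (b → a))) = max(1, 0) = 1
  ¬((¬a ∨ ¬¬b) ∨ ¬(¬¬a ∧ (b → a))): Gödel ¬ of 1 = 0 (operand ≠ 0)
  Gödel value = 0
Łukasiewicz evaluation:
  ¬a: Łukasiewicz ¬ gives 1 − 0.9 = 0.1
  ¬b: Łukasiewicz ¬ gives 1 − 0.1 = 0.9
  ¬¬b: Łukasiewicz ¬ gives 1 − 0.9 = 0.1
  (¬a ∨ ¬¬b) = max(0.1, 0.1) = 0.1
  ¬a: Łukasiewicz ¬ gives 1 − 0.9 = 0.1
  ¬¬a: Łukasiewicz ¬ gives 1 − 0.1 = 0.9
  (b → a): min(1, 1 − 0.1 + 0.9) = 1
  (¬¬a ∧ (b → a)) = min(0.9, 1) = 0.9
  ¬(¬¬a ∧ (b → a)): Łukasiewicz ¬ gives 1 − 0.9 = 0.1
  ((¬a ∨ ¬¬b) ∨ ¬(¬¬a ∧ (b → a))) = max(0.1, 0.1) = 0.1
  ¬((¬a ∨ ¬¬b) ∨ ¬(¬¬a ∧ (b → a))): Łukasiewicz ¬ gives 1 − 0.1 = 0.9
  Łukasiewicz value = 0.9
Difference: 0 − 0.9 = -0.90

-0.90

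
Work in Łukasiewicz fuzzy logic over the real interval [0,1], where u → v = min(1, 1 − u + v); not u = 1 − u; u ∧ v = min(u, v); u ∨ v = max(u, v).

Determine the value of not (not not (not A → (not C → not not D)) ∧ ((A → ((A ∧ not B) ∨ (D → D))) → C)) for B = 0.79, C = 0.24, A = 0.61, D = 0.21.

0.76

not A: Łukasiewicz ¬ gives 1 − 0.61 = 0.39
not C: Łukasiewicz ¬ gives 1 − 0.24 = 0.76
not D: Łukasiewicz ¬ gives 1 − 0.21 = 0.79
not not D: Łukasiewicz ¬ gives 1 − 0.79 = 0.21
(not C → not not D): min(1, 1 − 0.76 + 0.21) = 0.45
(not A → (not C → not not D)): min(1, 1 − 0.39 + 0.45) = 1
not (not A → (not C → not not D)): Łukasiewicz ¬ gives 1 − 1 = 0
not not (not A → (not C → not not D)): Łukasiewicz ¬ gives 1 − 0 = 1
not B: Łukasiewicz ¬ gives 1 − 0.79 = 0.21
(A ∧ not B) = min(0.61, 0.21) = 0.21
(D → D): min(1, 1 − 0.21 + 0.21) = 1
((A ∧ not B) ∨ (D → D)) = max(0.21, 1) = 1
(A → ((A ∧ not B) ∨ (D → D))): min(1, 1 − 0.61 + 1) = 1
((A → ((A ∧ not B) ∨ (D → D))) → C): min(1, 1 − 1 + 0.24) = 0.24
(not not (not A → (not C → not not D)) ∧ ((A → ((A ∧ not B) ∨ (D → D))) → C)) = min(1, 0.24) = 0.24
not (not not (not A → (not C → not not D)) ∧ ((A → ((A ∧ not B) ∨ (D → D))) → C)): Łukasiewicz ¬ gives 1 − 0.24 = 0.76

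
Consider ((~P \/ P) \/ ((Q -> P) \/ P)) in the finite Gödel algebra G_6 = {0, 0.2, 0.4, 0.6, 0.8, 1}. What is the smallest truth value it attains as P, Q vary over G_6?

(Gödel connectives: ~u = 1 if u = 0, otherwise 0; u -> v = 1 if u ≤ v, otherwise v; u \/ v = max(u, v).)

0.20

The minimum is attained at P = 0.2, Q = 0.4:
  ~P: Gödel ¬ of 0.2 = 0 (operand ≠ 0)
  (~P \/ P) = max(0, 0.2) = 0.2
  (Q -> P): 0.4 > 0.2, so result = 0.2
  ((Q -> P) \/ P) = max(0.2, 0.2) = 0.2
  ((~P \/ P) \/ ((Q -> P) \/ P)) = max(0.2, 0.2) = 0.2
Checking all 36 assignments confirms none give a value below 0.20.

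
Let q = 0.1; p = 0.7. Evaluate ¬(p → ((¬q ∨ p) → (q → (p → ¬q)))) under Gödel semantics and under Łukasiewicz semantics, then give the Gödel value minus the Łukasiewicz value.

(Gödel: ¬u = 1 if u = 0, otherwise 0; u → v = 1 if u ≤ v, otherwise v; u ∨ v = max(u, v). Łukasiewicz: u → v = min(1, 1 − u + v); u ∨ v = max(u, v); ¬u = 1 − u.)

1.00

Gödel evaluation:
  ¬q: Gödel ¬ of 0.1 = 0 (operand ≠ 0)
  (¬q ∨ p) = max(0, 0.7) = 0.7
  ¬q: Gödel ¬ of 0.1 = 0 (operand ≠ 0)
  (p → ¬q): 0.7 > 0, so result = 0
  (q → (p → ¬q)): 0.1 > 0, so result = 0
  ((¬q ∨ p) → (q → (p → ¬q))): 0.7 > 0, so result = 0
  (p → ((¬q ∨ p) → (q → (p → ¬q)))): 0.7 > 0, so result = 0
  ¬(p → ((¬q ∨ p) → (q → (p → ¬q)))): Gödel ¬ of 0 = 1 (operand is 0)
  Gödel value = 1
Łukasiewicz evaluation:
  ¬q: Łukasiewicz ¬ gives 1 − 0.1 = 0.9
  (¬q ∨ p) = max(0.9, 0.7) = 0.9
  ¬q: Łukasiewicz ¬ gives 1 − 0.1 = 0.9
  (p → ¬q): min(1, 1 − 0.7 + 0.9) = 1
  (q → (p → ¬q)): min(1, 1 − 0.1 + 1) = 1
  ((¬q ∨ p) → (q → (p → ¬q))): min(1, 1 − 0.9 + 1) = 1
  (p → ((¬q ∨ p) → (q → (p → ¬q)))): min(1, 1 − 0.7 + 1) = 1
  ¬(p → ((¬q ∨ p) → (q → (p → ¬q)))): Łukasiewicz ¬ gives 1 − 1 = 0
  Łukasiewicz value = 0
Difference: 1 − 0 = 1.00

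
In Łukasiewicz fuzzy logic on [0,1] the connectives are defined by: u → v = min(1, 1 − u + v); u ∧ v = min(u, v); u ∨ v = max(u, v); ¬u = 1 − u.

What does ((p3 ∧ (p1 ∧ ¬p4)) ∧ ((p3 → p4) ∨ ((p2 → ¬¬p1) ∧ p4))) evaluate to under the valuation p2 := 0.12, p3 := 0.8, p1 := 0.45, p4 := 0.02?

0.22

¬p4: Łukasiewicz ¬ gives 1 − 0.02 = 0.98
(p1 ∧ ¬p4) = min(0.45, 0.98) = 0.45
(p3 ∧ (p1 ∧ ¬p4)) = min(0.8, 0.45) = 0.45
(p3 → p4): min(1, 1 − 0.8 + 0.02) = 0.22
¬p1: Łukasiewicz ¬ gives 1 − 0.45 = 0.55
¬¬p1: Łukasiewicz ¬ gives 1 − 0.55 = 0.45
(p2 → ¬¬p1): min(1, 1 − 0.12 + 0.45) = 1
((p2 → ¬¬p1) ∧ p4) = min(1, 0.02) = 0.02
((p3 → p4) ∨ ((p2 → ¬¬p1) ∧ p4)) = max(0.22, 0.02) = 0.22
((p3 ∧ (p1 ∧ ¬p4)) ∧ ((p3 → p4) ∨ ((p2 → ¬¬p1) ∧ p4))) = min(0.45, 0.22) = 0.22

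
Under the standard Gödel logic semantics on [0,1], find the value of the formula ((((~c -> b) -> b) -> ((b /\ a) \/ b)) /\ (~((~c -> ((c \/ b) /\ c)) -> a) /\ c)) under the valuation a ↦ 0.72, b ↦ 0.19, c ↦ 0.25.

~c: Gödel ¬ of 0.25 = 0 (operand ≠ 0)
(~c -> b): 0 ≤ 0.19, so result = 1
((~c -> b) -> b): 1 > 0.19, so result = 0.19
(b /\ a) = min(0.19, 0.72) = 0.19
((b /\ a) \/ b) = max(0.19, 0.19) = 0.19
(((~c -> b) -> b) -> ((b /\ a) \/ b)): 0.19 ≤ 0.19, so result = 1
~c: Gödel ¬ of 0.25 = 0 (operand ≠ 0)
(c \/ b) = max(0.25, 0.19) = 0.25
((c \/ b) /\ c) = min(0.25, 0.25) = 0.25
(~c -> ((c \/ b) /\ c)): 0 ≤ 0.25, so result = 1
((~c -> ((c \/ b) /\ c)) -> a): 1 > 0.72, so result = 0.72
~((~c -> ((c \/ b) /\ c)) -> a): Gödel ¬ of 0.72 = 0 (operand ≠ 0)
(~((~c -> ((c \/ b) /\ c)) -> a) /\ c) = min(0, 0.25) = 0
((((~c -> b) -> b) -> ((b /\ a) \/ b)) /\ (~((~c -> ((c \/ b) /\ c)) -> a) /\ c)) = min(1, 0) = 0

0.00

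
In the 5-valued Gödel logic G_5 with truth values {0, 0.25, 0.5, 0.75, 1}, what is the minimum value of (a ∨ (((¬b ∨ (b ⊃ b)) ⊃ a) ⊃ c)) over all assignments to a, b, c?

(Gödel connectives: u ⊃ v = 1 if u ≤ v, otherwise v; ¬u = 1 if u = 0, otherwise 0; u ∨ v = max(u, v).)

The minimum is attained at a = 0.25, b = 0, c = 0:
  ¬b: Gödel ¬ of 0 = 1 (operand is 0)
  (b ⊃ b): 0 ≤ 0, so result = 1
  (¬b ∨ (b ⊃ b)) = max(1, 1) = 1
  ((¬b ∨ (b ⊃ b)) ⊃ a): 1 > 0.25, so result = 0.25
  (((¬b ∨ (b ⊃ b)) ⊃ a) ⊃ c): 0.25 > 0, so result = 0
  (a ∨ (((¬b ∨ (b ⊃ b)) ⊃ a) ⊃ c)) = max(0.25, 0) = 0.25
Checking all 125 assignments confirms none give a value below 0.25.

0.25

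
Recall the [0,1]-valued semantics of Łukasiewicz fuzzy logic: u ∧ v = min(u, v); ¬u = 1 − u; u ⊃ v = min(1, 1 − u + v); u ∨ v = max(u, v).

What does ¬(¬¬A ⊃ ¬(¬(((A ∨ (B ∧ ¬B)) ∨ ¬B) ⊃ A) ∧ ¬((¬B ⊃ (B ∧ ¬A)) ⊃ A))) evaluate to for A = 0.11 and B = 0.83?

0.00

¬A: Łukasiewicz ¬ gives 1 − 0.11 = 0.89
¬¬A: Łukasiewicz ¬ gives 1 − 0.89 = 0.11
¬B: Łukasiewicz ¬ gives 1 − 0.83 = 0.17
(B ∧ ¬B) = min(0.83, 0.17) = 0.17
(A ∨ (B ∧ ¬B)) = max(0.11, 0.17) = 0.17
¬B: Łukasiewicz ¬ gives 1 − 0.83 = 0.17
((A ∨ (B ∧ ¬B)) ∨ ¬B) = max(0.17, 0.17) = 0.17
(((A ∨ (B ∧ ¬B)) ∨ ¬B) ⊃ A): min(1, 1 − 0.17 + 0.11) = 0.94
¬(((A ∨ (B ∧ ¬B)) ∨ ¬B) ⊃ A): Łukasiewicz ¬ gives 1 − 0.94 = 0.06
¬B: Łukasiewicz ¬ gives 1 − 0.83 = 0.17
¬A: Łukasiewicz ¬ gives 1 − 0.11 = 0.89
(B ∧ ¬A) = min(0.83, 0.89) = 0.83
(¬B ⊃ (B ∧ ¬A)): min(1, 1 − 0.17 + 0.83) = 1
((¬B ⊃ (B ∧ ¬A)) ⊃ A): min(1, 1 − 1 + 0.11) = 0.11
¬((¬B ⊃ (B ∧ ¬A)) ⊃ A): Łukasiewicz ¬ gives 1 − 0.11 = 0.89
(¬(((A ∨ (B ∧ ¬B)) ∨ ¬B) ⊃ A) ∧ ¬((¬B ⊃ (B ∧ ¬A)) ⊃ A)) = min(0.06, 0.89) = 0.06
¬(¬(((A ∨ (B ∧ ¬B)) ∨ ¬B) ⊃ A) ∧ ¬((¬B ⊃ (B ∧ ¬A)) ⊃ A)): Łukasiewicz ¬ gives 1 − 0.06 = 0.94
(¬¬A ⊃ ¬(¬(((A ∨ (B ∧ ¬B)) ∨ ¬B) ⊃ A) ∧ ¬((¬B ⊃ (B ∧ ¬A)) ⊃ A))): min(1, 1 − 0.11 + 0.94) = 1
¬(¬¬A ⊃ ¬(¬(((A ∨ (B ∧ ¬B)) ∨ ¬B) ⊃ A) ∧ ¬((¬B ⊃ (B ∧ ¬A)) ⊃ A))): Łukasiewicz ¬ gives 1 − 1 = 0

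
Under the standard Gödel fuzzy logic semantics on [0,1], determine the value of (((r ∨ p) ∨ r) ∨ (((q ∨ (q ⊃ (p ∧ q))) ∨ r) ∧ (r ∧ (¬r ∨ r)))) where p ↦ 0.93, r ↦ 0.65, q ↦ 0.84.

(r ∨ p) = max(0.65, 0.93) = 0.93
((r ∨ p) ∨ r) = max(0.93, 0.65) = 0.93
(p ∧ q) = min(0.93, 0.84) = 0.84
(q ⊃ (p ∧ q)): 0.84 ≤ 0.84, so result = 1
(q ∨ (q ⊃ (p ∧ q))) = max(0.84, 1) = 1
((q ∨ (q ⊃ (p ∧ q))) ∨ r) = max(1, 0.65) = 1
¬r: Gödel ¬ of 0.65 = 0 (operand ≠ 0)
(¬r ∨ r) = max(0, 0.65) = 0.65
(r ∧ (¬r ∨ r)) = min(0.65, 0.65) = 0.65
(((q ∨ (q ⊃ (p ∧ q))) ∨ r) ∧ (r ∧ (¬r ∨ r))) = min(1, 0.65) = 0.65
(((r ∨ p) ∨ r) ∨ (((q ∨ (q ⊃ (p ∧ q))) ∨ r) ∧ (r ∧ (¬r ∨ r)))) = max(0.93, 0.65) = 0.93

0.93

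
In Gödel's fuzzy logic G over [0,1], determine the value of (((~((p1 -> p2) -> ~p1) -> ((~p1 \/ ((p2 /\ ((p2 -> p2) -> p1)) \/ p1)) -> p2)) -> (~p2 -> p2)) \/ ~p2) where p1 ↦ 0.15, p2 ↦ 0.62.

1.00

(p1 -> p2): 0.15 ≤ 0.62, so result = 1
~p1: Gödel ¬ of 0.15 = 0 (operand ≠ 0)
((p1 -> p2) -> ~p1): 1 > 0, so result = 0
~((p1 -> p2) -> ~p1): Gödel ¬ of 0 = 1 (operand is 0)
~p1: Gödel ¬ of 0.15 = 0 (operand ≠ 0)
(p2 -> p2): 0.62 ≤ 0.62, so result = 1
((p2 -> p2) -> p1): 1 > 0.15, so result = 0.15
(p2 /\ ((p2 -> p2) -> p1)) = min(0.62, 0.15) = 0.15
((p2 /\ ((p2 -> p2) -> p1)) \/ p1) = max(0.15, 0.15) = 0.15
(~p1 \/ ((p2 /\ ((p2 -> p2) -> p1)) \/ p1)) = max(0, 0.15) = 0.15
((~p1 \/ ((p2 /\ ((p2 -> p2) -> p1)) \/ p1)) -> p2): 0.15 ≤ 0.62, so result = 1
(~((p1 -> p2) -> ~p1) -> ((~p1 \/ ((p2 /\ ((p2 -> p2) -> p1)) \/ p1)) -> p2)): 1 ≤ 1, so result = 1
~p2: Gödel ¬ of 0.62 = 0 (operand ≠ 0)
(~p2 -> p2): 0 ≤ 0.62, so result = 1
((~((p1 -> p2) -> ~p1) -> ((~p1 \/ ((p2 /\ ((p2 -> p2) -> p1)) \/ p1)) -> p2)) -> (~p2 -> p2)): 1 ≤ 1, so result = 1
~p2: Gödel ¬ of 0.62 = 0 (operand ≠ 0)
(((~((p1 -> p2) -> ~p1) -> ((~p1 \/ ((p2 /\ ((p2 -> p2) -> p1)) \/ p1)) -> p2)) -> (~p2 -> p2)) \/ ~p2) = max(1, 0) = 1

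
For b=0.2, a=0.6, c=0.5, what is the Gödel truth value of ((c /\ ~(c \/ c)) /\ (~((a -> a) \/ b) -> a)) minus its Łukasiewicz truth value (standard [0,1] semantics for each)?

Gödel evaluation:
  (c \/ c) = max(0.5, 0.5) = 0.5
  ~(c \/ c): Gödel ¬ of 0.5 = 0 (operand ≠ 0)
  (c /\ ~(c \/ c)) = min(0.5, 0) = 0
  (a -> a): 0.6 ≤ 0.6, so result = 1
  ((a -> a) \/ b) = max(1, 0.2) = 1
  ~((a -> a) \/ b): Gödel ¬ of 1 = 0 (operand ≠ 0)
  (~((a -> a) \/ b) -> a): 0 ≤ 0.6, so result = 1
  ((c /\ ~(c \/ c)) /\ (~((a -> a) \/ b) -> a)) = min(0, 1) = 0
  Gödel value = 0
Łukasiewicz evaluation:
  (c \/ c) = max(0.5, 0.5) = 0.5
  ~(c \/ c): Łukasiewicz ¬ gives 1 − 0.5 = 0.5
  (c /\ ~(c \/ c)) = min(0.5, 0.5) = 0.5
  (a -> a): min(1, 1 − 0.6 + 0.6) = 1
  ((a -> a) \/ b) = max(1, 0.2) = 1
  ~((a -> a) \/ b): Łukasiewicz ¬ gives 1 − 1 = 0
  (~((a -> a) \/ b) -> a): min(1, 1 − 0 + 0.6) = 1
  ((c /\ ~(c \/ c)) /\ (~((a -> a) \/ b) -> a)) = min(0.5, 1) = 0.5
  Łukasiewicz value = 0.5
Difference: 0 − 0.5 = -0.50

-0.50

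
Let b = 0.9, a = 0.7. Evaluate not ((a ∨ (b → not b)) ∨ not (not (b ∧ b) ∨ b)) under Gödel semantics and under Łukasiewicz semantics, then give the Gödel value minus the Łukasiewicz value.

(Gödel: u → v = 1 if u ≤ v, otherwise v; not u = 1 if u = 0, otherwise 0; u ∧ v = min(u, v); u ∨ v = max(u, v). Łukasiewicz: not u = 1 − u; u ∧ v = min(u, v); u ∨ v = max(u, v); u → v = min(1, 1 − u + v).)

-0.30

Gödel evaluation:
  not b: Gödel ¬ of 0.9 = 0 (operand ≠ 0)
  (b → not b): 0.9 > 0, so result = 0
  (a ∨ (b → not b)) = max(0.7, 0) = 0.7
  (b ∧ b) = min(0.9, 0.9) = 0.9
  not (b ∧ b): Gödel ¬ of 0.9 = 0 (operand ≠ 0)
  (not (b ∧ b) ∨ b) = max(0, 0.9) = 0.9
  not (not (b ∧ b) ∨ b): Gödel ¬ of 0.9 = 0 (operand ≠ 0)
  ((a ∨ (b → not b)) ∨ not (not (b ∧ b) ∨ b)) = max(0.7, 0) = 0.7
  not ((a ∨ (b → not b)) ∨ not (not (b ∧ b) ∨ b)): Gödel ¬ of 0.7 = 0 (operand ≠ 0)
  Gödel value = 0
Łukasiewicz evaluation:
  not b: Łukasiewicz ¬ gives 1 − 0.9 = 0.1
  (b → not b): min(1, 1 − 0.9 + 0.1) = 0.2
  (a ∨ (b → not b)) = max(0.7, 0.2) = 0.7
  (b ∧ b) = min(0.9, 0.9) = 0.9
  not (b ∧ b): Łukasiewicz ¬ gives 1 − 0.9 = 0.1
  (not (b ∧ b) ∨ b) = max(0.1, 0.9) = 0.9
  not (not (b ∧ b) ∨ b): Łukasiewicz ¬ gives 1 − 0.9 = 0.1
  ((a ∨ (b → not b)) ∨ not (not (b ∧ b) ∨ b)) = max(0.7, 0.1) = 0.7
  not ((a ∨ (b → not b)) ∨ not (not (b ∧ b) ∨ b)): Łukasiewicz ¬ gives 1 − 0.7 = 0.3
  Łukasiewicz value = 0.3
Difference: 0 − 0.3 = -0.30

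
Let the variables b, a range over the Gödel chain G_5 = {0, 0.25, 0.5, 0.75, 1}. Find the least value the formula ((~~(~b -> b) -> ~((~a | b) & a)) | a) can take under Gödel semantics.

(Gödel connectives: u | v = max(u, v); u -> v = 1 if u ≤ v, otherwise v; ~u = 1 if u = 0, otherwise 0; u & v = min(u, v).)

0.25

The minimum is attained at b = 0.25, a = 0.25:
  ~b: Gödel ¬ of 0.25 = 0 (operand ≠ 0)
  (~b -> b): 0 ≤ 0.25, so result = 1
  ~(~b -> b): Gödel ¬ of 1 = 0 (operand ≠ 0)
  ~~(~b -> b): Gödel ¬ of 0 = 1 (operand is 0)
  ~a: Gödel ¬ of 0.25 = 0 (operand ≠ 0)
  (~a | b) = max(0, 0.25) = 0.25
  ((~a | b) & a) = min(0.25, 0.25) = 0.25
  ~((~a | b) & a): Gödel ¬ of 0.25 = 0 (operand ≠ 0)
  (~~(~b -> b) -> ~((~a | b) & a)): 1 > 0, so result = 0
  ((~~(~b -> b) -> ~((~a | b) & a)) | a) = max(0, 0.25) = 0.25
Checking all 25 assignments confirms none give a value below 0.25.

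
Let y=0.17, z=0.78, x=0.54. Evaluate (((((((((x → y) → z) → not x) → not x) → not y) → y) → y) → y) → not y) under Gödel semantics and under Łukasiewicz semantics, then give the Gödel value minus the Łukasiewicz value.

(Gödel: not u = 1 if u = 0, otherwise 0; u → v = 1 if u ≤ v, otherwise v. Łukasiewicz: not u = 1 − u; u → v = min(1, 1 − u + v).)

Gödel evaluation:
  (x → y): 0.54 > 0.17, so result = 0.17
  ((x → y) → z): 0.17 ≤ 0.78, so result = 1
  not x: Gödel ¬ of 0.54 = 0 (operand ≠ 0)
  (((x → y) → z) → not x): 1 > 0, so result = 0
  not x: Gödel ¬ of 0.54 = 0 (operand ≠ 0)
  ((((x → y) → z) → not x) → not x): 0 ≤ 0, so result = 1
  not y: Gödel ¬ of 0.17 = 0 (operand ≠ 0)
  (((((x → y) → z) → not x) → not x) → not y): 1 > 0, so result = 0
  ((((((x → y) → z) → not x) → not x) → not y) → y): 0 ≤ 0.17, so result = 1
  (((((((x → y) → z) → not x) → not x) → not y) → y) → y): 1 > 0.17, so result = 0.17
  ((((((((x → y) → z) → not x) → not x) → not y) → y) → y) → y): 0.17 ≤ 0.17, so result = 1
  not y: Gödel ¬ of 0.17 = 0 (operand ≠ 0)
  (((((((((x → y) → z) → not x) → not x) → not y) → y) → y) → y) → not y): 1 > 0, so result = 0
  Gödel value = 0
Łukasiewicz evaluation:
  (x → y): min(1, 1 − 0.54 + 0.17) = 0.63
  ((x → y) → z): min(1, 1 − 0.63 + 0.78) = 1
  not x: Łukasiewicz ¬ gives 1 − 0.54 = 0.46
  (((x → y) → z) → not x): min(1, 1 − 1 + 0.46) = 0.46
  not x: Łukasiewicz ¬ gives 1 − 0.54 = 0.46
  ((((x → y) → z) → not x) → not x): min(1, 1 − 0.46 + 0.46) = 1
  not y: Łukasiewicz ¬ gives 1 − 0.17 = 0.83
  (((((x → y) → z) → not x) → not x) → not y): min(1, 1 − 1 + 0.83) = 0.83
  ((((((x → y) → z) → not x) → not x) → not y) → y): min(1, 1 − 0.83 + 0.17) = 0.34
  (((((((x → y) → z) → not x) → not x) → not y) → y) → y): min(1, 1 − 0.34 + 0.17) = 0.83
  ((((((((x → y) → z) → not x) → not x) → not y) → y) → y) → y): min(1, 1 − 0.83 + 0.17) = 0.34
  not y: Łukasiewicz ¬ gives 1 − 0.17 = 0.83
  (((((((((x → y) → z) → not x) → not x) → not y) → y) → y) → y) → not y): min(1, 1 − 0.34 + 0.83) = 1
  Łukasiewicz value = 1
Difference: 0 − 1 = -1.00

-1.00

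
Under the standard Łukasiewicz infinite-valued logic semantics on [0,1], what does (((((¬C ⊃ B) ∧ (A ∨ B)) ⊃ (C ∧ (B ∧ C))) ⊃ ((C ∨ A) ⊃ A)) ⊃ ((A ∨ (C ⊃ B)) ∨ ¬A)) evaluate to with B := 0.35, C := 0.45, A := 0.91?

¬C: Łukasiewicz ¬ gives 1 − 0.45 = 0.55
(¬C ⊃ B): min(1, 1 − 0.55 + 0.35) = 0.8
(A ∨ B) = max(0.91, 0.35) = 0.91
((¬C ⊃ B) ∧ (A ∨ B)) = min(0.8, 0.91) = 0.8
(B ∧ C) = min(0.35, 0.45) = 0.35
(C ∧ (B ∧ C)) = min(0.45, 0.35) = 0.35
(((¬C ⊃ B) ∧ (A ∨ B)) ⊃ (C ∧ (B ∧ C))): min(1, 1 − 0.8 + 0.35) = 0.55
(C ∨ A) = max(0.45, 0.91) = 0.91
((C ∨ A) ⊃ A): min(1, 1 − 0.91 + 0.91) = 1
((((¬C ⊃ B) ∧ (A ∨ B)) ⊃ (C ∧ (B ∧ C))) ⊃ ((C ∨ A) ⊃ A)): min(1, 1 − 0.55 + 1) = 1
(C ⊃ B): min(1, 1 − 0.45 + 0.35) = 0.9
(A ∨ (C ⊃ B)) = max(0.91, 0.9) = 0.91
¬A: Łukasiewicz ¬ gives 1 − 0.91 = 0.09
((A ∨ (C ⊃ B)) ∨ ¬A) = max(0.91, 0.09) = 0.91
(((((¬C ⊃ B) ∧ (A ∨ B)) ⊃ (C ∧ (B ∧ C))) ⊃ ((C ∨ A) ⊃ A)) ⊃ ((A ∨ (C ⊃ B)) ∨ ¬A)): min(1, 1 − 1 + 0.91) = 0.91

0.91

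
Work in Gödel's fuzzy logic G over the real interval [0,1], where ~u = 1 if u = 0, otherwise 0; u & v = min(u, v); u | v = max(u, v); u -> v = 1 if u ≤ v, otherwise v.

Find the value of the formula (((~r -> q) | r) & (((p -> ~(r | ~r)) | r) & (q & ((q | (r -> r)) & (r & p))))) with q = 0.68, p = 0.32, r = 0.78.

0.32

~r: Gödel ¬ of 0.78 = 0 (operand ≠ 0)
(~r -> q): 0 ≤ 0.68, so result = 1
((~r -> q) | r) = max(1, 0.78) = 1
~r: Gödel ¬ of 0.78 = 0 (operand ≠ 0)
(r | ~r) = max(0.78, 0) = 0.78
~(r | ~r): Gödel ¬ of 0.78 = 0 (operand ≠ 0)
(p -> ~(r | ~r)): 0.32 > 0, so result = 0
((p -> ~(r | ~r)) | r) = max(0, 0.78) = 0.78
(r -> r): 0.78 ≤ 0.78, so result = 1
(q | (r -> r)) = max(0.68, 1) = 1
(r & p) = min(0.78, 0.32) = 0.32
((q | (r -> r)) & (r & p)) = min(1, 0.32) = 0.32
(q & ((q | (r -> r)) & (r & p))) = min(0.68, 0.32) = 0.32
(((p -> ~(r | ~r)) | r) & (q & ((q | (r -> r)) & (r & p)))) = min(0.78, 0.32) = 0.32
(((~r -> q) | r) & (((p -> ~(r | ~r)) | r) & (q & ((q | (r -> r)) & (r & p))))) = min(1, 0.32) = 0.32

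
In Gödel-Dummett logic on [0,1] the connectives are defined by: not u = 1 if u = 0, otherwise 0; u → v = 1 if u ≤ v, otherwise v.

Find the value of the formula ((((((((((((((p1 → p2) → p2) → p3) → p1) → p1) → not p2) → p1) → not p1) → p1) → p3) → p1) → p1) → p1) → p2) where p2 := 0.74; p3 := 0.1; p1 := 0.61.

(p1 → p2): 0.61 ≤ 0.74, so result = 1
((p1 → p2) → p2): 1 > 0.74, so result = 0.74
(((p1 → p2) → p2) → p3): 0.74 > 0.1, so result = 0.1
((((p1 → p2) → p2) → p3) → p1): 0.1 ≤ 0.61, so result = 1
(((((p1 → p2) → p2) → p3) → p1) → p1): 1 > 0.61, so result = 0.61
not p2: Gödel ¬ of 0.74 = 0 (operand ≠ 0)
((((((p1 → p2) → p2) → p3) → p1) → p1) → not p2): 0.61 > 0, so result = 0
(((((((p1 → p2) → p2) → p3) → p1) → p1) → not p2) → p1): 0 ≤ 0.61, so result = 1
not p1: Gödel ¬ of 0.61 = 0 (operand ≠ 0)
((((((((p1 → p2) → p2) → p3) → p1) → p1) → not p2) → p1) → not p1): 1 > 0, so result = 0
(((((((((p1 → p2) → p2) → p3) → p1) → p1) → not p2) → p1) → not p1) → p1): 0 ≤ 0.61, so result = 1
((((((((((p1 → p2) → p2) → p3) → p1) → p1) → not p2) → p1) → not p1) → p1) → p3): 1 > 0.1, so result = 0.1
(((((((((((p1 → p2) → p2) → p3) → p1) → p1) → not p2) → p1) → not p1) → p1) → p3) → p1): 0.1 ≤ 0.61, so result = 1
((((((((((((p1 → p2) → p2) → p3) → p1) → p1) → not p2) → p1) → not p1) → p1) → p3) → p1) → p1): 1 > 0.61, so result = 0.61
(((((((((((((p1 → p2) → p2) → p3) → p1) → p1) → not p2) → p1) → not p1) → p1) → p3) → p1) → p1) → p1): 0.61 ≤ 0.61, so result = 1
((((((((((((((p1 → p2) → p2) → p3) → p1) → p1) → not p2) → p1) → not p1) → p1) → p3) → p1) → p1) → p1) → p2): 1 > 0.74, so result = 0.74

0.74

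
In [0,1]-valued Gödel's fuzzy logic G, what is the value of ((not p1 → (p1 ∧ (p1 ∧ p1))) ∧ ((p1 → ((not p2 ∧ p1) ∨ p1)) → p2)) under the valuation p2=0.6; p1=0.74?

not p1: Gödel ¬ of 0.74 = 0 (operand ≠ 0)
(p1 ∧ p1) = min(0.74, 0.74) = 0.74
(p1 ∧ (p1 ∧ p1)) = min(0.74, 0.74) = 0.74
(not p1 → (p1 ∧ (p1 ∧ p1))): 0 ≤ 0.74, so result = 1
not p2: Gödel ¬ of 0.6 = 0 (operand ≠ 0)
(not p2 ∧ p1) = min(0, 0.74) = 0
((not p2 ∧ p1) ∨ p1) = max(0, 0.74) = 0.74
(p1 → ((not p2 ∧ p1) ∨ p1)): 0.74 ≤ 0.74, so result = 1
((p1 → ((not p2 ∧ p1) ∨ p1)) → p2): 1 > 0.6, so result = 0.6
((not p1 → (p1 ∧ (p1 ∧ p1))) ∧ ((p1 → ((not p2 ∧ p1) ∨ p1)) → p2)) = min(1, 0.6) = 0.6

0.60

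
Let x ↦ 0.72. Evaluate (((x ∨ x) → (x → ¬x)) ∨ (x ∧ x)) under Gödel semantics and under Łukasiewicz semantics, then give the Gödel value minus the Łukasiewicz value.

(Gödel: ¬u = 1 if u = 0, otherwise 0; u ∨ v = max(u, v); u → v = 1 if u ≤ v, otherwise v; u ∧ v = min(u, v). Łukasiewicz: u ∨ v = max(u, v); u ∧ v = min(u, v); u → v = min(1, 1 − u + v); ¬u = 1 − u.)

Gödel evaluation:
  (x ∨ x) = max(0.72, 0.72) = 0.72
  ¬x: Gödel ¬ of 0.72 = 0 (operand ≠ 0)
  (x → ¬x): 0.72 > 0, so result = 0
  ((x ∨ x) → (x → ¬x)): 0.72 > 0, so result = 0
  (x ∧ x) = min(0.72, 0.72) = 0.72
  (((x ∨ x) → (x → ¬x)) ∨ (x ∧ x)) = max(0, 0.72) = 0.72
  Gödel value = 0.72
Łukasiewicz evaluation:
  (x ∨ x) = max(0.72, 0.72) = 0.72
  ¬x: Łukasiewicz ¬ gives 1 − 0.72 = 0.28
  (x → ¬x): min(1, 1 − 0.72 + 0.28) = 0.56
  ((x ∨ x) → (x → ¬x)): min(1, 1 − 0.72 + 0.56) = 0.84
  (x ∧ x) = min(0.72, 0.72) = 0.72
  (((x ∨ x) → (x → ¬x)) ∨ (x ∧ x)) = max(0.84, 0.72) = 0.84
  Łukasiewicz value = 0.84
Difference: 0.72 − 0.84 = -0.12

-0.12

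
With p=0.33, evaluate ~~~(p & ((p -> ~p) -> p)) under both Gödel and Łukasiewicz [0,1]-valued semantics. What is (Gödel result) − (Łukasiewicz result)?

Gödel evaluation:
  ~p: Gödel ¬ of 0.33 = 0 (operand ≠ 0)
  (p -> ~p): 0.33 > 0, so result = 0
  ((p -> ~p) -> p): 0 ≤ 0.33, so result = 1
  (p & ((p -> ~p) -> p)) = min(0.33, 1) = 0.33
  ~(p & ((p -> ~p) -> p)): Gödel ¬ of 0.33 = 0 (operand ≠ 0)
  ~~(p & ((p -> ~p) -> p)): Gödel ¬ of 0 = 1 (operand is 0)
  ~~~(p & ((p -> ~p) -> p)): Gödel ¬ of 1 = 0 (operand ≠ 0)
  Gödel value = 0
Łukasiewicz evaluation:
  ~p: Łukasiewicz ¬ gives 1 − 0.33 = 0.67
  (p -> ~p): min(1, 1 − 0.33 + 0.67) = 1
  ((p -> ~p) -> p): min(1, 1 − 1 + 0.33) = 0.33
  (p & ((p -> ~p) -> p)) = min(0.33, 0.33) = 0.33
  ~(p & ((p -> ~p) -> p)): Łukasiewicz ¬ gives 1 − 0.33 = 0.67
  ~~(p & ((p -> ~p) -> p)): Łukasiewicz ¬ gives 1 − 0.67 = 0.33
  ~~~(p & ((p -> ~p) -> p)): Łukasiewicz ¬ gives 1 − 0.33 = 0.67
  Łukasiewicz value = 0.67
Difference: 0 − 0.67 = -0.67

-0.67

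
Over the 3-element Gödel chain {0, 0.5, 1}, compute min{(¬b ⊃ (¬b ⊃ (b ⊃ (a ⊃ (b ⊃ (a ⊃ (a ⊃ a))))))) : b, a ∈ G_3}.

Every assignment gives 1. For instance at b = 0, a = 0:
  ¬b: Gödel ¬ of 0 = 1 (operand is 0)
  ¬b: Gödel ¬ of 0 = 1 (operand is 0)
  (a ⊃ a): 0 ≤ 0, so result = 1
  (a ⊃ (a ⊃ a)): 0 ≤ 1, so result = 1
  (b ⊃ (a ⊃ (a ⊃ a))): 0 ≤ 1, so result = 1
  (a ⊃ (b ⊃ (a ⊃ (a ⊃ a)))): 0 ≤ 1, so result = 1
  (b ⊃ (a ⊃ (b ⊃ (a ⊃ (a ⊃ a))))): 0 ≤ 1, so result = 1
  (¬b ⊃ (b ⊃ (a ⊃ (b ⊃ (a ⊃ (a ⊃ a)))))): 1 ≤ 1, so result = 1
  (¬b ⊃ (¬b ⊃ (b ⊃ (a ⊃ (b ⊃ (a ⊃ (a ⊃ a))))))): 1 ≤ 1, so result = 1
All 9 assignments give value 1 — the formula is a G_3-tautology.

1.00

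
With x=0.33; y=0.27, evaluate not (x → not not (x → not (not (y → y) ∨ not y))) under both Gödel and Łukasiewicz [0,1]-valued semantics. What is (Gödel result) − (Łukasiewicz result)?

Gödel evaluation:
  (y → y): 0.27 ≤ 0.27, so result = 1
  not (y → y): Gödel ¬ of 1 = 0 (operand ≠ 0)
  not y: Gödel ¬ of 0.27 = 0 (operand ≠ 0)
  (not (y → y) ∨ not y) = max(0, 0) = 0
  not (not (y → y) ∨ not y): Gödel ¬ of 0 = 1 (operand is 0)
  (x → not (not (y → y) ∨ not y)): 0.33 ≤ 1, so result = 1
  not (x → not (not (y → y) ∨ not y)): Gödel ¬ of 1 = 0 (operand ≠ 0)
  not not (x → not (not (y → y) ∨ not y)): Gödel ¬ of 0 = 1 (operand is 0)
  (x → not not (x → not (not (y → y) ∨ not y))): 0.33 ≤ 1, so result = 1
  not (x → not not (x → not (not (y → y) ∨ not y))): Gödel ¬ of 1 = 0 (operand ≠ 0)
  Gödel value = 0
Łukasiewicz evaluation:
  (y → y): min(1, 1 − 0.27 + 0.27) = 1
  not (y → y): Łukasiewicz ¬ gives 1 − 1 = 0
  not y: Łukasiewicz ¬ gives 1 − 0.27 = 0.73
  (not (y → y) ∨ not y) = max(0, 0.73) = 0.73
  not (not (y → y) ∨ not y): Łukasiewicz ¬ gives 1 − 0.73 = 0.27
  (x → not (not (y → y) ∨ not y)): min(1, 1 − 0.33 + 0.27) = 0.94
  not (x → not (not (y → y) ∨ not y)): Łukasiewicz ¬ gives 1 − 0.94 = 0.06
  not not (x → not (not (y → y) ∨ not y)): Łukasiewicz ¬ gives 1 − 0.06 = 0.94
  (x → not not (x → not (not (y → y) ∨ not y))): min(1, 1 − 0.33 + 0.94) = 1
  not (x → not not (x → not (not (y → y) ∨ not y))): Łukasiewicz ¬ gives 1 − 1 = 0
  Łukasiewicz value = 0
Difference: 0 − 0 = 0.00

0.00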